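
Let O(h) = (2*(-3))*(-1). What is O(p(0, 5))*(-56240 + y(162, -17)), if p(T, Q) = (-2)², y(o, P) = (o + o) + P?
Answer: -335598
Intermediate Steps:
y(o, P) = P + 2*o (y(o, P) = 2*o + P = P + 2*o)
p(T, Q) = 4
O(h) = 6 (O(h) = -6*(-1) = 6)
O(p(0, 5))*(-56240 + y(162, -17)) = 6*(-56240 + (-17 + 2*162)) = 6*(-56240 + (-17 + 324)) = 6*(-56240 + 307) = 6*(-55933) = -335598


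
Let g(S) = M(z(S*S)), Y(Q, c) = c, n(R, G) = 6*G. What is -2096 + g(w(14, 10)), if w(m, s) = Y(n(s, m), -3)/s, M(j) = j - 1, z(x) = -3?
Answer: -2100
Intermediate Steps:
M(j) = -1 + j
w(m, s) = -3/s
g(S) = -4 (g(S) = -1 - 3 = -4)
-2096 + g(w(14, 10)) = -2096 - 4 = -2100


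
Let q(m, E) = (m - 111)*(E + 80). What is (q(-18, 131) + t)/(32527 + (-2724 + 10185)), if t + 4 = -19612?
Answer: -46835/39988 ≈ -1.1712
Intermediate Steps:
t = -19616 (t = -4 - 19612 = -19616)
q(m, E) = (-111 + m)*(80 + E)
(q(-18, 131) + t)/(32527 + (-2724 + 10185)) = ((-8880 - 111*131 + 80*(-18) + 131*(-18)) - 19616)/(32527 + (-2724 + 10185)) = ((-8880 - 14541 - 1440 - 2358) - 19616)/(32527 + 7461) = (-27219 - 19616)/39988 = -46835*1/39988 = -46835/39988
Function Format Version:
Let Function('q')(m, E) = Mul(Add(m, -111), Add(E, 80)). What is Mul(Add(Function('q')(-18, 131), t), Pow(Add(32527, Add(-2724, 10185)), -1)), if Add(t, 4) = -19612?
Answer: Rational(-46835, 39988) ≈ -1.1712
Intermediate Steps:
t = -19616 (t = Add(-4, -19612) = -19616)
Function('q')(m, E) = Mul(Add(-111, m), Add(80, E))
Mul(Add(Function('q')(-18, 131), t), Pow(Add(32527, Add(-2724, 10185)), -1)) = Mul(Add(Add(-8880, Mul(-111, 131), Mul(80, -18), Mul(131, -18)), -19616), Pow(Add(32527, Add(-2724, 10185)), -1)) = Mul(Add(Add(-8880, -14541, -1440, -2358), -19616), Pow(Add(32527, 7461), -1)) = Mul(Add(-27219, -19616), Pow(39988, -1)) = Mul(-46835, Rational(1, 39988)) = Rational(-46835, 39988)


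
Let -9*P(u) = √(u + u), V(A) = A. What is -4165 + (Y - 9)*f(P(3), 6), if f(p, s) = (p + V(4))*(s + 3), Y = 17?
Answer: -3877 - 8*√6 ≈ -3896.6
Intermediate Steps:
P(u) = -√2*√u/9 (P(u) = -√(u + u)/9 = -√2*√u/9)
f(p, s) = (3 + s)*(4 + p) (f(p, s) = (p + 4)*(s + 3) = (4 + p)*(3 + s) = (3 + s)*(4 + p))
-4165 + (Y - 9)*f(P(3), 6) = -4165 + (17 - 9)*(12 + 3*(-√2*√3/9) + 4*6 - √2*√3/9*6) = -4165 + 8*(12 + 3*(-√6/9) + 24 - √6/9*6) = -4165 + 8*(12 - √6/3 + 24 - 2*√6/3) = -4165 + 8*(36 - √6) = -4165 + (288 - 8*√6) = -3877 - 8*√6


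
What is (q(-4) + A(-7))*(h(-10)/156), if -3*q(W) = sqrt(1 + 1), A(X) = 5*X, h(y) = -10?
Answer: 175/78 + 5*sqrt(2)/234 ≈ 2.2738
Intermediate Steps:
q(W) = -sqrt(2)/3 (q(W) = -sqrt(1 + 1)/3 = -sqrt(2)/3)
(q(-4) + A(-7))*(h(-10)/156) = (-sqrt(2)/3 + 5*(-7))*(-10/156) = (-sqrt(2)/3 - 35)*(-10*1/156) = (-35 - sqrt(2)/3)*(-5/78) = 175/78 + 5*sqrt(2)/234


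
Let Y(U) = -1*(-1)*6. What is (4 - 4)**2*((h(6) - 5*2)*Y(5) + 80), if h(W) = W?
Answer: 0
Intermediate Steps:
Y(U) = 6 (Y(U) = 1*6 = 6)
(4 - 4)**2*((h(6) - 5*2)*Y(5) + 80) = (4 - 4)**2*((6 - 5*2)*6 + 80) = 0**2*((6 - 10)*6 + 80) = 0*(-4*6 + 80) = 0*(-24 + 80) = 0*56 = 0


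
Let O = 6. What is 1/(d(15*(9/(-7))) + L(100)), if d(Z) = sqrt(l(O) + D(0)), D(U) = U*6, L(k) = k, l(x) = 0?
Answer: 1/100 ≈ 0.010000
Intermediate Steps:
D(U) = 6*U
d(Z) = 0 (d(Z) = sqrt(0 + 6*0) = sqrt(0 + 0) = sqrt(0) = 0)
1/(d(15*(9/(-7))) + L(100)) = 1/(0 + 100) = 1/100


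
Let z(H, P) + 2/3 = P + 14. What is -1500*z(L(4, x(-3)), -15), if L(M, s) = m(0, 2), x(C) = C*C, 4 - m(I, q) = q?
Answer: 2500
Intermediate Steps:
m(I, q) = 4 - q
x(C) = C²
L(M, s) = 2 (L(M, s) = 4 - 1*2 = 4 - 2 = 2)
z(H, P) = 40/3 + P (z(H, P) = -⅔ + (P + 14) = -⅔ + (14 + P) = 40/3 + P)
-1500*z(L(4, x(-3)), -15) = -1500*(40/3 - 15) = -1500*(-5/3) = 2500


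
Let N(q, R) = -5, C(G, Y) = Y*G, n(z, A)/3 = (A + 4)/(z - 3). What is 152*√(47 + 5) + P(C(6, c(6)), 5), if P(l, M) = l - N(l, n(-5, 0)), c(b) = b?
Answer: 41 + 304*√13 ≈ 1137.1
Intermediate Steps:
n(z, A) = 3*(4 + A)/(-3 + z) (n(z, A) = 3*((A + 4)/(z - 3)) = 3*((4 + A)/(-3 + z)) = 3*(4 + A)/(-3 + z))
C(G, Y) = G*Y
P(l, M) = 5 + l (P(l, M) = l - 1*(-5) = l + 5 = 5 + l)
152*√(47 + 5) + P(C(6, c(6)), 5) = 152*√(47 + 5) + (5 + 6*6) = 152*√52 + (5 + 36) = 152*(2*√13) + 41 = 304*√13 + 41 = 41 + 304*√13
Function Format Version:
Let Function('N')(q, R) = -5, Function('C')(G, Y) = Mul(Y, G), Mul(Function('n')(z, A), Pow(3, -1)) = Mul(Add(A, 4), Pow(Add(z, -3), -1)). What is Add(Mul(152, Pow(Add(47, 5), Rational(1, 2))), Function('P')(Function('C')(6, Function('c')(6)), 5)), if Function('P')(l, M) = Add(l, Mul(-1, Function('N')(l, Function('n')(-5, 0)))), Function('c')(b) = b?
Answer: Add(41, Mul(304, Pow(13, Rational(1, 2)))) ≈ 1137.1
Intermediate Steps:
Function('n')(z, A) = Mul(3, Pow(Add(-3, z), -1), Add(4, A)) (Function('n')(z, A) = Mul(3, Mul(Add(A, 4), Pow(Add(z, -3), -1))) = Mul(3, Mul(Add(4, A), Pow(Add(-3, z), -1))) = Mul(3, Mul(Pow(Add(-3, z), -1), Add(4, A))) = Mul(3, Pow(Add(-3, z), -1), Add(4, A)))
Function('C')(G, Y) = Mul(G, Y)
Function('P')(l, M) = Add(5, l) (Function('P')(l, M) = Add(l, Mul(-1, -5)) = Add(l, 5) = Add(5, l))
Add(Mul(152, Pow(Add(47, 5), Rational(1, 2))), Function('P')(Function('C')(6, Function('c')(6)), 5)) = Add(Mul(152, Pow(Add(47, 5), Rational(1, 2))), Add(5, Mul(6, 6))) = Add(Mul(152, Pow(52, Rational(1, 2))), Add(5, 36)) = Add(Mul(152, Mul(2, Pow(13, Rational(1, 2)))), 41) = Add(Mul(304, Pow(13, Rational(1, 2))), 41) = Add(41, Mul(304, Pow(13, Rational(1, 2))))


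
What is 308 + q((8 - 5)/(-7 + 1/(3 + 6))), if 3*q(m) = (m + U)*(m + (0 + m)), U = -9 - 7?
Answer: 601147/1922 ≈ 312.77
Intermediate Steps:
U = -16
q(m) = 2*m*(-16 + m)/3 (q(m) = ((m - 16)*(m + (0 + m)))/3 = ((-16 + m)*(m + m))/3 = ((-16 + m)*(2*m))/3 = (2*m*(-16 + m))/3 = 2*m*(-16 + m)/3)
308 + q((8 - 5)/(-7 + 1/(3 + 6))) = 308 + 2*((8 - 5)/(-7 + 1/(3 + 6)))*(-16 + (8 - 5)/(-7 + 1/(3 + 6)))/3 = 308 + 2*(3/(-7 + 1/9))*(-16 + 3/(-7 + 1/9))/3 = 308 + 2*(3/(-7 + ⅑))*(-16 + 3/(-7 + ⅑))/3 = 308 + 2*(3/(-62/9))*(-16 + 3/(-62/9))/3 = 308 + 2*(3*(-9/62))*(-16 + 3*(-9/62))/3 = 308 + (⅔)*(-27/62)*(-16 - 27/62) = 308 + (⅔)*(-27/62)*(-1019/62) = 308 + 9171/1922 = 601147/1922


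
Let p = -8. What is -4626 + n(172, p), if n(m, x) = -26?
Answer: -4652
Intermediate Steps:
-4626 + n(172, p) = -4626 - 26 = -4652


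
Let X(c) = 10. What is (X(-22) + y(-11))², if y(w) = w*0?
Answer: 100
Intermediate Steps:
y(w) = 0
(X(-22) + y(-11))² = (10 + 0)² = 10² = 100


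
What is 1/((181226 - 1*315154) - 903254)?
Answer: -1/1037182 ≈ -9.6415e-7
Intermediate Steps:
1/((181226 - 1*315154) - 903254) = 1/((181226 - 315154) - 903254) = 1/(-133928 - 903254) = 1/(-1037182) = -1/1037182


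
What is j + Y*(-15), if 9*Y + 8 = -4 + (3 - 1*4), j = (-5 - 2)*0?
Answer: 65/3 ≈ 21.667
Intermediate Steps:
j = 0 (j = -7*0 = 0)
Y = -13/9 (Y = -8/9 + (-4 + (3 - 1*4))/9 = -8/9 + (-4 + (3 - 4))/9 = -8/9 + (-4 - 1)/9 = -8/9 + (⅑)*(-5) = -8/9 - 5/9 = -13/9 ≈ -1.4444)
j + Y*(-15) = 0 - 13/9*(-15) = 0 + 65/3 = 65/3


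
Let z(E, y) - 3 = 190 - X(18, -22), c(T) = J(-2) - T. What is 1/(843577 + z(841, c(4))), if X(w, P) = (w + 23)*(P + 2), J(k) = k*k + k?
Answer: 1/844590 ≈ 1.1840e-6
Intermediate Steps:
J(k) = k + k² (J(k) = k² + k = k + k²)
X(w, P) = (2 + P)*(23 + w) (X(w, P) = (23 + w)*(2 + P) = (2 + P)*(23 + w))
c(T) = 2 - T (c(T) = -2*(1 - 2) - T = -2*(-1) - T = 2 - T)
z(E, y) = 1013 (z(E, y) = 3 + (190 - (46 + 2*18 + 23*(-22) - 22*18)) = 3 + (190 - (46 + 36 - 506 - 396)) = 3 + (190 - 1*(-820)) = 3 + (190 + 820) = 3 + 1010 = 1013)
1/(843577 + z(841, c(4))) = 1/(843577 + 1013) = 1/844590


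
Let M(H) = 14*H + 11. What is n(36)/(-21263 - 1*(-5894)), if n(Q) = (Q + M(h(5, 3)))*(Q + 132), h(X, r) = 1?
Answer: -3416/5123 ≈ -0.66680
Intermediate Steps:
M(H) = 11 + 14*H
n(Q) = (25 + Q)*(132 + Q) (n(Q) = (Q + (11 + 14*1))*(Q + 132) = (Q + (11 + 14))*(132 + Q) = (Q + 25)*(132 + Q) = (25 + Q)*(132 + Q))
n(36)/(-21263 - 1*(-5894)) = (3300 + 36² + 157*36)/(-21263 - 1*(-5894)) = (3300 + 1296 + 5652)/(-21263 + 5894) = 10248/(-15369) = 10248*(-1/15369) = -3416/5123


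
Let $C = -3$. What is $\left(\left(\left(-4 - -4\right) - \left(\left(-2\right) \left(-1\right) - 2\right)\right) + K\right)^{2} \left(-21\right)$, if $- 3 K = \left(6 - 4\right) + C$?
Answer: $- \frac{7}{3} \approx -2.3333$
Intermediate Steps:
$K = \frac{1}{3}$ ($K = - \frac{\left(6 - 4\right) - 3}{3} = - \frac{2 - 3}{3} = \left(- \frac{1}{3}\right) \left(-1\right) = \frac{1}{3} \approx 0.33333$)
$\left(\left(\left(-4 - -4\right) - \left(\left(-2\right) \left(-1\right) - 2\right)\right) + K\right)^{2} \left(-21\right) = \left(\left(\left(-4 - -4\right) - \left(\left(-2\right) \left(-1\right) - 2\right)\right) + \frac{1}{3}\right)^{2} \left(-21\right) = \left(\left(\left(-4 + 4\right) - \left(2 - 2\right)\right) + \frac{1}{3}\right)^{2} \left(-21\right) = \left(\left(0 - 0\right) + \frac{1}{3}\right)^{2} \left(-21\right) = \left(\left(0 + 0\right) + \frac{1}{3}\right)^{2} \left(-21\right) = \left(0 + \frac{1}{3}\right)^{2} \left(-21\right) = \left(\frac{1}{3}\right)^{2} \left(-21\right) = \frac{1}{9} \left(-21\right) = - \frac{7}{3}$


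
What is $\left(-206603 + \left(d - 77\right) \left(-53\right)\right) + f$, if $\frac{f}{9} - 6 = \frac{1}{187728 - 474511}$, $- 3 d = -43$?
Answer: $- \frac{174846719816}{860349} \approx -2.0323 \cdot 10^{5}$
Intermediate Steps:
$d = \frac{43}{3}$ ($d = \left(- \frac{1}{3}\right) \left(-43\right) = \frac{43}{3} \approx 14.333$)
$f = \frac{15486273}{286783}$ ($f = 54 + \frac{9}{187728 - 474511} = 54 + \frac{9}{-286783} = 54 + 9 \left(- \frac{1}{286783}\right) = 54 - \frac{9}{286783} = \frac{15486273}{286783} \approx 54.0$)
$\left(-206603 + \left(d - 77\right) \left(-53\right)\right) + f = \left(-206603 + \left(\frac{43}{3} - 77\right) \left(-53\right)\right) + \frac{15486273}{286783} = \left(-206603 - - \frac{9964}{3}\right) + \frac{15486273}{286783} = \left(-206603 + \frac{9964}{3}\right) + \frac{15486273}{286783} = - \frac{609845}{3} + \frac{15486273}{286783} = - \frac{174846719816}{860349}$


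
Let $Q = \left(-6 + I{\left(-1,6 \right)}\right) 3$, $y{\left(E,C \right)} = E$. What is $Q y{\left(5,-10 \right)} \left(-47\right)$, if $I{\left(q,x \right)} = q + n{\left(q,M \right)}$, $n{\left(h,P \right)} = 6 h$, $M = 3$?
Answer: $9165$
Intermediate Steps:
$I{\left(q,x \right)} = 7 q$ ($I{\left(q,x \right)} = q + 6 q = 7 q$)
$Q = -39$ ($Q = \left(-6 + 7 \left(-1\right)\right) 3 = \left(-6 - 7\right) 3 = \left(-13\right) 3 = -39$)
$Q y{\left(5,-10 \right)} \left(-47\right) = \left(-39\right) 5 \left(-47\right) = \left(-195\right) \left(-47\right) = 9165$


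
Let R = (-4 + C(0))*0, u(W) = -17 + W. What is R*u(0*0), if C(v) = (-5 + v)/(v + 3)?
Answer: 0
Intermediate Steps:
C(v) = (-5 + v)/(3 + v)
R = 0 (R = (-4 + (-5 + 0)/(3 + 0))*0 = (-4 - 5/3)*0 = -17/3*0 = 0)
R*u(0*0) = 0*(-17 + 0*0) = 0*(-17 + 0) = 0*(-17) = 0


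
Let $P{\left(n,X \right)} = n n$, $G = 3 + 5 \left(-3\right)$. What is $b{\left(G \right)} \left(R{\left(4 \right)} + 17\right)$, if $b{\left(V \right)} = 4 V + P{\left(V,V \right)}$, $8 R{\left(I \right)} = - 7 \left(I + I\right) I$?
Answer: $-1056$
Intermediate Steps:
$G = -12$ ($G = 3 - 15 = -12$)
$R{\left(I \right)} = - \frac{7 I^{2}}{4}$ ($R{\left(I \right)} = \frac{- 7 \left(I + I\right) I}{8} = \frac{- 7 \cdot 2 I I}{8} = \frac{- 14 I I}{8} = \frac{\left(-14\right) I^{2}}{8} = - \frac{7 I^{2}}{4}$)
$P{\left(n,X \right)} = n^{2}$
$b{\left(V \right)} = V^{2} + 4 V$ ($b{\left(V \right)} = 4 V + V^{2} = V^{2} + 4 V$)
$b{\left(G \right)} \left(R{\left(4 \right)} + 17\right) = - 12 \left(4 - 12\right) \left(- \frac{7 \cdot 4^{2}}{4} + 17\right) = \left(-12\right) \left(-8\right) \left(\left(- \frac{7}{4}\right) 16 + 17\right) = 96 \left(-28 + 17\right) = 96 \left(-11\right) = -1056$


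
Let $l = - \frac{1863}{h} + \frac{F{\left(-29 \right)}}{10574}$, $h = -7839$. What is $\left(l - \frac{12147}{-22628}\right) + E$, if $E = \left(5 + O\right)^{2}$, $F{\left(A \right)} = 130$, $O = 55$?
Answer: $\frac{375207092428291}{104201419556} \approx 3600.8$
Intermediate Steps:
$E = 3600$ ($E = \left(5 + 55\right)^{2} = 60^{2} = 3600$)
$l = \frac{1151024}{4604977}$ ($l = - \frac{1863}{-7839} + \frac{130}{10574} = \left(-1863\right) \left(- \frac{1}{7839}\right) + 130 \cdot \frac{1}{10574} = \frac{207}{871} + \frac{65}{5287} = \frac{1151024}{4604977} \approx 0.24995$)
$\left(l - \frac{12147}{-22628}\right) + E = \left(\frac{1151024}{4604977} - \frac{12147}{-22628}\right) + 3600 = \left(\frac{1151024}{4604977} - - \frac{12147}{22628}\right) + 3600 = \left(\frac{1151024}{4604977} + \frac{12147}{22628}\right) + 3600 = \frac{81982026691}{104201419556} + 3600 = \frac{375207092428291}{104201419556}$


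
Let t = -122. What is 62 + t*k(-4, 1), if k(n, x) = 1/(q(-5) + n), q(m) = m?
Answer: 680/9 ≈ 75.556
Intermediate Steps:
k(n, x) = 1/(-5 + n)
62 + t*k(-4, 1) = 62 - 122/(-5 - 4) = 62 - 122/(-9) = 62 - 122*(-⅑) = 62 + 122/9 = 680/9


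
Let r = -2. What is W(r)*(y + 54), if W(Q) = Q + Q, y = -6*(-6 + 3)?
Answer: -288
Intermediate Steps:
y = 18 (y = -6*(-3) = 18)
W(Q) = 2*Q
W(r)*(y + 54) = (2*(-2))*(18 + 54) = -4*72 = -288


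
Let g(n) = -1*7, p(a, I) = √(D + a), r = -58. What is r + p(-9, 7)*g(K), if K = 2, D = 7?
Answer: -58 - 7*I*√2 ≈ -58.0 - 9.8995*I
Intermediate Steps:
p(a, I) = √(7 + a)
g(n) = -7
r + p(-9, 7)*g(K) = -58 + √(7 - 9)*(-7) = -58 + √(-2)*(-7) = -58 + (I*√2)*(-7) = -58 - 7*I*√2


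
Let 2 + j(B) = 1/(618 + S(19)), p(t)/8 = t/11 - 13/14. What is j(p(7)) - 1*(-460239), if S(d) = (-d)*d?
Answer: 118280910/257 ≈ 4.6024e+5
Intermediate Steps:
p(t) = -52/7 + 8*t/11 (p(t) = 8*(t/11 - 13/14) = 8*(-13/14 + t/11) = -52/7 + 8*t/11)
S(d) = -d**2
j(B) = -513/257 (j(B) = -2 + 1/(618 - 1*19**2) = -2 + 1/(618 - 1*361) = -2 + 1/(618 - 361) = -2 + 1/257 = -513/257)
j(p(7)) - 1*(-460239) = -513/257 - 1*(-460239) = -513/257 + 460239 = 118280910/257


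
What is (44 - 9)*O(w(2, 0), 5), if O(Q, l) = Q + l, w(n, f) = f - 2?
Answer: 105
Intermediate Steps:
w(n, f) = -2 + f
(44 - 9)*O(w(2, 0), 5) = (44 - 9)*((-2 + 0) + 5) = 35*(-2 + 5) = 35*3 = 105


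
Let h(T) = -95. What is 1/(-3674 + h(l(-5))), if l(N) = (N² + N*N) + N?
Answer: -1/3769 ≈ -0.00026532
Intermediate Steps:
l(N) = N + 2*N² (l(N) = (N² + N²) + N = 2*N² + N = N + 2*N²)
1/(-3674 + h(l(-5))) = 1/(-3674 - 95) = 1/(-3769) = -1/3769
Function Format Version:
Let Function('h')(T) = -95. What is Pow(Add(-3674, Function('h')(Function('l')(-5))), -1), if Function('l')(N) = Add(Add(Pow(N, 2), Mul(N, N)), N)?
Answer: Rational(-1, 3769) ≈ -0.00026532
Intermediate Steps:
Function('l')(N) = Add(N, Mul(2, Pow(N, 2))) (Function('l')(N) = Add(Add(Pow(N, 2), Pow(N, 2)), N) = Add(Mul(2, Pow(N, 2)), N) = Add(N, Mul(2, Pow(N, 2))))
Pow(Add(-3674, Function('h')(Function('l')(-5))), -1) = Pow(Add(-3674, -95), -1) = Pow(-3769, -1) = Rational(-1, 3769)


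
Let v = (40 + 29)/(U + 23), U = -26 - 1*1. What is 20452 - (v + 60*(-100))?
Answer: 105877/4 ≈ 26469.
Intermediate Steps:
U = -27 (U = -26 - 1 = -27)
v = -69/4 (v = (40 + 29)/(-27 + 23) = 69/(-4) = 69*(-1/4) = -69/4 ≈ -17.250)
20452 - (v + 60*(-100)) = 20452 - (-69/4 + 60*(-100)) = 20452 - (-69/4 - 6000) = 20452 - 1*(-24069/4) = 20452 + 24069/4 = 105877/4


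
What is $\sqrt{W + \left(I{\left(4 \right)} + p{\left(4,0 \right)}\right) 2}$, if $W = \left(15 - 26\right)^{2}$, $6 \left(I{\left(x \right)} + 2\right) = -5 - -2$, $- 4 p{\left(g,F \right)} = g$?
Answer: $\sqrt{114} \approx 10.677$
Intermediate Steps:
$p{\left(g,F \right)} = - \frac{g}{4}$
$I{\left(x \right)} = - \frac{5}{2}$ ($I{\left(x \right)} = -2 + \frac{-5 - -2}{6} = -2 + \frac{-5 + 2}{6} = -2 + \frac{1}{6} \left(-3\right) = -2 - \frac{1}{2} = - \frac{5}{2}$)
$W = 121$ ($W = \left(-11\right)^{2} = 121$)
$\sqrt{W + \left(I{\left(4 \right)} + p{\left(4,0 \right)}\right) 2} = \sqrt{121 + \left(- \frac{5}{2} - 1\right) 2} = \sqrt{121 - 7} = \sqrt{114}$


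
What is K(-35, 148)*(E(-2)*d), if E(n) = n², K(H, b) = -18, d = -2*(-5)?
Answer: -720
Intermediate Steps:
d = 10
K(-35, 148)*(E(-2)*d) = -18*(-2)²*10 = -72*10 = -18*40 = -720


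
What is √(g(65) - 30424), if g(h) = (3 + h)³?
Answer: 2*√71002 ≈ 532.92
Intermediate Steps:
√(g(65) - 30424) = √((3 + 65)³ - 30424) = √(68³ - 30424) = √(314432 - 30424) = √284008 = 2*√71002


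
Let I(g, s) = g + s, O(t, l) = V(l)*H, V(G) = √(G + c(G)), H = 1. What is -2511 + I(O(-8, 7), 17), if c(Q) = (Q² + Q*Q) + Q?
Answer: -2494 + 4*√7 ≈ -2483.4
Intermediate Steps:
c(Q) = Q + 2*Q² (c(Q) = (Q² + Q²) + Q = 2*Q² + Q = Q + 2*Q²)
V(G) = √(G + G*(1 + 2*G))
O(t, l) = √2*√(l*(1 + l)) (O(t, l) = (√2*√(l*(1 + l)))*1 = √2*√(l*(1 + l)))
-2511 + I(O(-8, 7), 17) = -2511 + (√2*√(7*(1 + 7)) + 17) = -2511 + (√2*√(7*8) + 17) = -2511 + (√2*√56 + 17) = -2511 + (√2*(2*√14) + 17) = -2511 + (4*√7 + 17) = -2511 + (17 + 4*√7) = -2494 + 4*√7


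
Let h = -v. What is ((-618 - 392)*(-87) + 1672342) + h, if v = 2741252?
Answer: -981040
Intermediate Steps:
h = -2741252 (h = -1*2741252 = -2741252)
((-618 - 392)*(-87) + 1672342) + h = ((-618 - 392)*(-87) + 1672342) - 2741252 = (-1010*(-87) + 1672342) - 2741252 = (87870 + 1672342) - 2741252 = 1760212 - 2741252 = -981040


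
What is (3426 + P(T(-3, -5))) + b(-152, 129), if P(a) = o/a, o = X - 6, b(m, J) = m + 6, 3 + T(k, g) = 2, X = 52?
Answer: 3234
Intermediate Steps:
T(k, g) = -1 (T(k, g) = -3 + 2 = -1)
b(m, J) = 6 + m
o = 46 (o = 52 - 6 = 46)
P(a) = 46/a
(3426 + P(T(-3, -5))) + b(-152, 129) = (3426 + 46/(-1)) + (6 - 152) = (3426 + 46*(-1)) - 146 = (3426 - 46) - 146 = 3380 - 146 = 3234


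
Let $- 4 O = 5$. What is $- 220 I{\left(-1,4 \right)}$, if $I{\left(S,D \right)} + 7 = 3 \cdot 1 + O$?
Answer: $1155$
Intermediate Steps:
$O = - \frac{5}{4}$ ($O = \left(- \frac{1}{4}\right) 5 = - \frac{5}{4} \approx -1.25$)
$I{\left(S,D \right)} = - \frac{21}{4}$ ($I{\left(S,D \right)} = -7 + \left(3 \cdot 1 - \frac{5}{4}\right) = -7 + \left(3 - \frac{5}{4}\right) = -7 + \frac{7}{4} = - \frac{21}{4}$)
$- 220 I{\left(-1,4 \right)} = \left(-220\right) \left(- \frac{21}{4}\right) = 1155$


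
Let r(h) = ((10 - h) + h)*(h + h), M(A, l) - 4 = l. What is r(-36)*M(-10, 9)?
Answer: -9360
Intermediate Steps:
M(A, l) = 4 + l
r(h) = 20*h (r(h) = 10*(2*h) = 20*h)
r(-36)*M(-10, 9) = (20*(-36))*(4 + 9) = -720*13 = -9360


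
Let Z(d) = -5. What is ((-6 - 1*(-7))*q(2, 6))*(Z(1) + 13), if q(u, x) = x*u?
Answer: 96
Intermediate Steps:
q(u, x) = u*x
((-6 - 1*(-7))*q(2, 6))*(Z(1) + 13) = ((-6 - 1*(-7))*(2*6))*(-5 + 13) = ((-6 + 7)*12)*8 = (1*12)*8 = 12*8 = 96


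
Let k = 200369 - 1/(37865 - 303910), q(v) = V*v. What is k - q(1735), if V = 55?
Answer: 27919826481/266045 ≈ 1.0494e+5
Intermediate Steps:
q(v) = 55*v
k = 53307170606/266045 (k = 200369 - 1/(-266045) = 200369 - 1*(-1/266045) = 200369 + 1/266045 = 53307170606/266045 ≈ 2.0037e+5)
k - q(1735) = 53307170606/266045 - 55*1735 = 53307170606/266045 - 1*95425 = 53307170606/266045 - 95425 = 27919826481/266045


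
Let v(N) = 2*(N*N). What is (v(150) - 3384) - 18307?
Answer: 23309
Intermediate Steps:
v(N) = 2*N²
(v(150) - 3384) - 18307 = (2*150² - 3384) - 18307 = (2*22500 - 3384) - 18307 = (45000 - 3384) - 18307 = 41616 - 18307 = 23309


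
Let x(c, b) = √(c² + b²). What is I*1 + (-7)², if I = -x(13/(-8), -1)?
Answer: 49 - √233/8 ≈ 47.092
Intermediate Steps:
x(c, b) = √(b² + c²)
I = -√233/8 (I = -√((-1)² + (13/(-8))²) = -√(1 + (13*(-⅛))²) = -√(1 + (-13/8)²) = -√(1 + 169/64) = -√(233/64) = -√233/8 ≈ -1.9080)
I*1 + (-7)² = -√233/8*1 + (-7)² = -√233/8 + 49 = 49 - √233/8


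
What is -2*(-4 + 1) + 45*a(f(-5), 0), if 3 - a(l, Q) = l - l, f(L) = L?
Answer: 141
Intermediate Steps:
a(l, Q) = 3 (a(l, Q) = 3 - (l - l) = 3 - 1*0 = 3 + 0 = 3)
-2*(-4 + 1) + 45*a(f(-5), 0) = -2*(-4 + 1) + 45*3 = -2*(-3) + 135 = 6 + 135 = 141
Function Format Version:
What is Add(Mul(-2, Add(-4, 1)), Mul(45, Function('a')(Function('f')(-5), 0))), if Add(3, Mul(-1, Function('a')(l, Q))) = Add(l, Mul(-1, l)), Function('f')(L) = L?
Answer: 141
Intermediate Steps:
Function('a')(l, Q) = 3 (Function('a')(l, Q) = Add(3, Mul(-1, Add(l, Mul(-1, l)))) = Add(3, Mul(-1, 0)) = Add(3, 0) = 3)
Add(Mul(-2, Add(-4, 1)), Mul(45, Function('a')(Function('f')(-5), 0))) = Add(Mul(-2, Add(-4, 1)), Mul(45, 3)) = Add(Mul(-2, -3), 135) = Add(6, 135) = 141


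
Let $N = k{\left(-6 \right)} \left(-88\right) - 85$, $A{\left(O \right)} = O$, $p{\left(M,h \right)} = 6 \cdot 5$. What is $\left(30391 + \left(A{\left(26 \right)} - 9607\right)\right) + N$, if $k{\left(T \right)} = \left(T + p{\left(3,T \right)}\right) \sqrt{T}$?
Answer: $20725 - 2112 i \sqrt{6} \approx 20725.0 - 5173.3 i$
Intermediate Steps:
$p{\left(M,h \right)} = 30$
$k{\left(T \right)} = \sqrt{T} \left(30 + T\right)$ ($k{\left(T \right)} = \left(T + 30\right) \sqrt{T} = \left(30 + T\right) \sqrt{T} = \sqrt{T} \left(30 + T\right)$)
$N = -85 - 2112 i \sqrt{6}$ ($N = \sqrt{-6} \left(30 - 6\right) \left(-88\right) - 85 = i \sqrt{6} \cdot 24 \left(-88\right) - 85 = 24 i \sqrt{6} \left(-88\right) - 85 = - 2112 i \sqrt{6} - 85 = -85 - 2112 i \sqrt{6} \approx -85.0 - 5173.3 i$)
$\left(30391 + \left(A{\left(26 \right)} - 9607\right)\right) + N = \left(30391 + \left(26 - 9607\right)\right) - \left(85 + 2112 i \sqrt{6}\right) = \left(30391 - 9581\right) - \left(85 + 2112 i \sqrt{6}\right) = 20810 - \left(85 + 2112 i \sqrt{6}\right) = 20725 - 2112 i \sqrt{6}$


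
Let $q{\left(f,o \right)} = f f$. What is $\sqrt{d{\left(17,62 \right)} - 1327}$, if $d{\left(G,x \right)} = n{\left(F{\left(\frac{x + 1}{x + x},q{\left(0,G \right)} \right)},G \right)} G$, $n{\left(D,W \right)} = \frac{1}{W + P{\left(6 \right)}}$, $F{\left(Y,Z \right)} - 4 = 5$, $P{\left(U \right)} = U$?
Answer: $\frac{2 i \sqrt{175398}}{23} \approx 36.418 i$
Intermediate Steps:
$q{\left(f,o \right)} = f^{2}$
$F{\left(Y,Z \right)} = 9$ ($F{\left(Y,Z \right)} = 4 + 5 = 9$)
$n{\left(D,W \right)} = \frac{1}{6 + W}$ ($n{\left(D,W \right)} = \frac{1}{W + 6} = \frac{1}{6 + W}$)
$d{\left(G,x \right)} = \frac{G}{6 + G}$
$\sqrt{d{\left(17,62 \right)} - 1327} = \sqrt{\frac{17}{6 + 17} - 1327} = \sqrt{\frac{17}{23} - 1327} = \sqrt{- \frac{30504}{23}} = \frac{2 i \sqrt{175398}}{23}$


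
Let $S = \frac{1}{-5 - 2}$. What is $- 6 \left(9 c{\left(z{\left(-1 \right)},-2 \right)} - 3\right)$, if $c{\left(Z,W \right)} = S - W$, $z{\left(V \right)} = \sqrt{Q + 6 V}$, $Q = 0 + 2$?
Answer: $- \frac{576}{7} \approx -82.286$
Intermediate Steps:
$Q = 2$
$S = - \frac{1}{7}$ ($S = \frac{1}{-7} = - \frac{1}{7} \approx -0.14286$)
$z{\left(V \right)} = \sqrt{2 + 6 V}$
$c{\left(Z,W \right)} = - \frac{1}{7} - W$
$- 6 \left(9 c{\left(z{\left(-1 \right)},-2 \right)} - 3\right) = - 6 \left(9 \left(- \frac{1}{7} - -2\right) - 3\right) = - 6 \left(9 \left(- \frac{1}{7} + 2\right) - 3\right) = - 6 \left(9 \cdot \frac{13}{7} - 3\right) = - 6 \left(\frac{117}{7} - 3\right) = \left(-6\right) \frac{96}{7} = - \frac{576}{7}$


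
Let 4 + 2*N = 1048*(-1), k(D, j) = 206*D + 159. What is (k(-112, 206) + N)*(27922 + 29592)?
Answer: -1348070646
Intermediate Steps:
k(D, j) = 159 + 206*D
N = -526 (N = -2 + (1048*(-1))/2 = -2 + (½)*(-1048) = -2 - 524 = -526)
(k(-112, 206) + N)*(27922 + 29592) = ((159 + 206*(-112)) - 526)*(27922 + 29592) = ((159 - 23072) - 526)*57514 = (-22913 - 526)*57514 = -23439*57514 = -1348070646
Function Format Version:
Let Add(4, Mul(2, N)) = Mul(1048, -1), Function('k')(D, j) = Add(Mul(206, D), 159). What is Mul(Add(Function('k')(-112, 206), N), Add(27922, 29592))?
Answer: -1348070646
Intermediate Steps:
Function('k')(D, j) = Add(159, Mul(206, D))
N = -526 (N = Add(-2, Mul(Rational(1, 2), Mul(1048, -1))) = Add(-2, Mul(Rational(1, 2), -1048)) = Add(-2, -524) = -526)
Mul(Add(Function('k')(-112, 206), N), Add(27922, 29592)) = Mul(Add(Add(159, Mul(206, -112)), -526), Add(27922, 29592)) = Mul(Add(Add(159, -23072), -526), 57514) = Mul(Add(-22913, -526), 57514) = Mul(-23439, 57514) = -1348070646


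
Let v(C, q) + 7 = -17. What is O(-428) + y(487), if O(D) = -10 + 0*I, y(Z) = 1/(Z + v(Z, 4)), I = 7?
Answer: -4629/463 ≈ -9.9978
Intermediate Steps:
v(C, q) = -24 (v(C, q) = -7 - 17 = -24)
y(Z) = 1/(-24 + Z) (y(Z) = 1/(Z - 24) = 1/(-24 + Z))
O(D) = -10 (O(D) = -10 + 0*7 = -10 + 0 = -10)
O(-428) + y(487) = -10 + 1/(-24 + 487) = -10 + 1/463 = -4629/463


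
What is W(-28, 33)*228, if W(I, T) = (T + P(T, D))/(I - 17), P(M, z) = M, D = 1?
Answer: -1672/5 ≈ -334.40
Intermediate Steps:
W(I, T) = 2*T/(-17 + I) (W(I, T) = (T + T)/(I - 17) = (2*T)/(-17 + I) = 2*T/(-17 + I))
W(-28, 33)*228 = (2*33/(-17 - 28))*228 = (2*33/(-45))*228 = (2*33*(-1/45))*228 = -22/15*228 = -1672/5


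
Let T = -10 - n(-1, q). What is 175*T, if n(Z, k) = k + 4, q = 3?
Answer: -2975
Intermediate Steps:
n(Z, k) = 4 + k
T = -17 (T = -10 - (4 + 3) = -10 - 1*7 = -10 - 7 = -17)
175*T = 175*(-17) = -2975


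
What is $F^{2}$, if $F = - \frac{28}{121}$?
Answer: $\frac{784}{14641} \approx 0.053548$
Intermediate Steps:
$F = - \frac{28}{121}$ ($F = \left(-28\right) \frac{1}{121} = - \frac{28}{121} \approx -0.23141$)
$F^{2} = \left(- \frac{28}{121}\right)^{2} = \frac{784}{14641}$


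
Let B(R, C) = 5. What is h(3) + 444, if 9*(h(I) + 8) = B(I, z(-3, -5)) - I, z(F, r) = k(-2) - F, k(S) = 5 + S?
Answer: 3926/9 ≈ 436.22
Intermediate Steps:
z(F, r) = 3 - F (z(F, r) = (5 - 2) - F = 3 - F)
h(I) = -67/9 - I/9 (h(I) = -8 + (5 - I)/9 = -8 + (5/9 - I/9) = -67/9 - I/9)
h(3) + 444 = (-67/9 - ⅑*3) + 444 = (-67/9 - ⅓) + 444 = -70/9 + 444 = 3926/9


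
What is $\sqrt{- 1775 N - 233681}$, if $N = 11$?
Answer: $9 i \sqrt{3126} \approx 503.2 i$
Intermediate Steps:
$\sqrt{- 1775 N - 233681} = \sqrt{\left(-1775\right) 11 - 233681} = \sqrt{-19525 - 233681} = \sqrt{-253206} = 9 i \sqrt{3126}$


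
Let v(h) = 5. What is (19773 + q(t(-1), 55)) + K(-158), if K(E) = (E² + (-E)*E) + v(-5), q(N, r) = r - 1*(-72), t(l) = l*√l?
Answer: 19905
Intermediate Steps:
t(l) = l^(3/2)
q(N, r) = 72 + r (q(N, r) = r + 72 = 72 + r)
K(E) = 5 (K(E) = (E² + (-E)*E) + 5 = (E² - E²) + 5 = 0 + 5 = 5)
(19773 + q(t(-1), 55)) + K(-158) = (19773 + (72 + 55)) + 5 = (19773 + 127) + 5 = 19900 + 5 = 19905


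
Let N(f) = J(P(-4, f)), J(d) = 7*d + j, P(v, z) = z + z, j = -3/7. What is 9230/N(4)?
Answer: 64610/389 ≈ 166.09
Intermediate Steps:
j = -3/7 (j = -3*⅐ = -3/7 ≈ -0.42857)
P(v, z) = 2*z
J(d) = -3/7 + 7*d (J(d) = 7*d - 3/7 = -3/7 + 7*d)
N(f) = -3/7 + 14*f (N(f) = -3/7 + 7*(2*f) = -3/7 + 14*f)
9230/N(4) = 9230/(-3/7 + 14*4) = 9230/(-3/7 + 56) = 9230/(389/7) = 9230*(7/389) = 64610/389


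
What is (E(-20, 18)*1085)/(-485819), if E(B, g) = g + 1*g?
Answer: -39060/485819 ≈ -0.080400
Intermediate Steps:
E(B, g) = 2*g (E(B, g) = g + g = 2*g)
(E(-20, 18)*1085)/(-485819) = ((2*18)*1085)/(-485819) = (36*1085)*(-1/485819) = 39060*(-1/485819) = -39060/485819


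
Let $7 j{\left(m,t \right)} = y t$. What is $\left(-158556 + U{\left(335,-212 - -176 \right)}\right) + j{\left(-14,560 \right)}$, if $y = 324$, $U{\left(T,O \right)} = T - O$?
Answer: $-132265$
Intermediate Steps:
$j{\left(m,t \right)} = \frac{324 t}{7}$
$\left(-158556 + U{\left(335,-212 - -176 \right)}\right) + j{\left(-14,560 \right)} = \left(-158556 + \left(335 - \left(-212 - -176\right)\right)\right) + \frac{324}{7} \cdot 560 = \left(-158556 + \left(335 - \left(-212 + 176\right)\right)\right) + 25920 = \left(-158556 + \left(335 - -36\right)\right) + 25920 = \left(-158556 + \left(335 + 36\right)\right) + 25920 = \left(-158556 + 371\right) + 25920 = -158185 + 25920 = -132265$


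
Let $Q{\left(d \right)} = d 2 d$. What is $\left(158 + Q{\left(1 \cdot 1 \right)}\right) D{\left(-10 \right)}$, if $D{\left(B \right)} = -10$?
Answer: $-1600$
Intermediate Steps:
$Q{\left(d \right)} = 2 d^{2}$ ($Q{\left(d \right)} = 2 d d = 2 d^{2}$)
$\left(158 + Q{\left(1 \cdot 1 \right)}\right) D{\left(-10 \right)} = \left(158 + 2 \left(1 \cdot 1\right)^{2}\right) \left(-10\right) = \left(158 + 2 \cdot 1^{2}\right) \left(-10\right) = \left(158 + 2 \cdot 1\right) \left(-10\right) = \left(158 + 2\right) \left(-10\right) = 160 \left(-10\right) = -1600$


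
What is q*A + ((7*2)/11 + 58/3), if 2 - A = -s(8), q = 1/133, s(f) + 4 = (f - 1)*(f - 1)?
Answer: 91991/4389 ≈ 20.959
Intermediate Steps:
s(f) = -4 + (-1 + f)**2 (s(f) = -4 + (f - 1)*(f - 1) = -4 + (-1 + f)*(-1 + f) = -4 + (-1 + f)**2)
q = 1/133 ≈ 0.0075188
A = 47 (A = 2 - (-1)*(-4 + (-1 + 8)**2) = 2 - (-1)*(-4 + 7**2) = 2 - (-1)*(-4 + 49) = 2 - (-1)*45 = 2 - 1*(-45) = 2 + 45 = 47)
q*A + ((7*2)/11 + 58/3) = (1/133)*47 + ((7*2)/11 + 58/3) = 47/133 + (14*(1/11) + 58*(1/3)) = 47/133 + (14/11 + 58/3) = 47/133 + 680/33 = 91991/4389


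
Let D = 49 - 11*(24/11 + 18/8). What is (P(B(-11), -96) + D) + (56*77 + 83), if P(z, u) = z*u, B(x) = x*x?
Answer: -28883/4 ≈ -7220.8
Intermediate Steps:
B(x) = x²
P(z, u) = u*z
D = ¼ (D = 49 - 11*(24*(1/11) + 18*(⅛)) = 49 - 11*(24/11 + 9/4) = 49 - 11*195/44 = 49 - 195/4 = ¼ ≈ 0.25000)
(P(B(-11), -96) + D) + (56*77 + 83) = (-96*(-11)² + ¼) + (56*77 + 83) = (-96*121 + ¼) + (4312 + 83) = (-11616 + ¼) + 4395 = -46463/4 + 4395 = -28883/4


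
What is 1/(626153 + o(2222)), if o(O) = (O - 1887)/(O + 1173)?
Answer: 679/425157954 ≈ 1.5971e-6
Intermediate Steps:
o(O) = (-1887 + O)/(1173 + O)
1/(626153 + o(2222)) = 1/(626153 + (-1887 + 2222)/(1173 + 2222)) = 1/(626153 + 335/3395) = 1/(626153 + (1/3395)*335) = 1/(626153 + 67/679) = 1/(425157954/679) = 679/425157954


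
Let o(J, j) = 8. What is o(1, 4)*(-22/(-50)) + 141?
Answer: 3613/25 ≈ 144.52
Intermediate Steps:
o(1, 4)*(-22/(-50)) + 141 = 8*(-22/(-50)) + 141 = 8*(-22*(-1/50)) + 141 = 8*(11/25) + 141 = 88/25 + 141 = 3613/25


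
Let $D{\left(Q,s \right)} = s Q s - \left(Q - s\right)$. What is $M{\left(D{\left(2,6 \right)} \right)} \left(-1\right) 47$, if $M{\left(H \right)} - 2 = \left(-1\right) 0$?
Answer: $-94$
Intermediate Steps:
$D{\left(Q,s \right)} = s - Q + Q s^{2}$ ($D{\left(Q,s \right)} = Q s s - \left(Q - s\right) = Q s^{2} - \left(Q - s\right) = s - Q + Q s^{2}$)
$M{\left(H \right)} = 2$ ($M{\left(H \right)} = 2 - 0 = 2 + 0 = 2$)
$M{\left(D{\left(2,6 \right)} \right)} \left(-1\right) 47 = 2 \left(-1\right) 47 = \left(-2\right) 47 = -94$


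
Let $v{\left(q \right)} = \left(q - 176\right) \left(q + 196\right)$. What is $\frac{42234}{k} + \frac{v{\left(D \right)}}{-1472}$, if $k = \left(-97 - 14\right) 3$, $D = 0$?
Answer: $- \frac{263965}{2553} \approx -103.39$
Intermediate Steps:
$k = -333$ ($k = \left(-97 + \left(-28 + 14\right)\right) 3 = \left(-97 - 14\right) 3 = \left(-111\right) 3 = -333$)
$v{\left(q \right)} = \left(-176 + q\right) \left(196 + q\right)$
$\frac{42234}{k} + \frac{v{\left(D \right)}}{-1472} = \frac{42234}{-333} + \frac{-34496 + 0^{2} + 20 \cdot 0}{-1472} = 42234 \left(- \frac{1}{333}\right) + \left(-34496 + 0 + 0\right) \left(- \frac{1}{1472}\right) = - \frac{14078}{111} - - \frac{539}{23} = - \frac{14078}{111} + \frac{539}{23} = - \frac{263965}{2553}$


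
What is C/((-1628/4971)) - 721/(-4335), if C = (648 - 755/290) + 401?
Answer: -1307779576231/409328040 ≈ -3194.9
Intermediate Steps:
C = 60691/58 (C = (648 - 755*1/290) + 401 = (648 - 151/58) + 401 = 37433/58 + 401 = 60691/58 ≈ 1046.4)
C/((-1628/4971)) - 721/(-4335) = 60691/(58*((-1628/4971))) - 721/(-4335) = 60691/(58*((-1628*1/4971))) - 721*(-1/4335) = 60691/(58*(-1628/4971)) + 721/4335 = (60691/58)*(-4971/1628) + 721/4335 = -301694961/94424 + 721/4335 = -1307779576231/409328040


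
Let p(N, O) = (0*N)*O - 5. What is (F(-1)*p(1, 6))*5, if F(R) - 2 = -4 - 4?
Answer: 150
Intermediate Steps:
p(N, O) = -5 (p(N, O) = 0*O - 5 = 0 - 5 = -5)
F(R) = -6 (F(R) = 2 + (-4 - 4) = 2 - 8 = -6)
(F(-1)*p(1, 6))*5 = -6*(-5)*5 = 30*5 = 150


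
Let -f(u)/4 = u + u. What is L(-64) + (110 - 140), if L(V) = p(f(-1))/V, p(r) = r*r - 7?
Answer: -1977/64 ≈ -30.891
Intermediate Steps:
f(u) = -8*u (f(u) = -4*(u + u) = -8*u)
p(r) = -7 + r² (p(r) = r² - 7 = -7 + r²)
L(V) = 57/V (L(V) = (-7 + (-8*(-1))²)/V = (-7 + 8²)/V = (-7 + 64)/V = 57/V)
L(-64) + (110 - 140) = 57/(-64) + (110 - 140) = 57*(-1/64) - 30 = -57/64 - 30 = -1977/64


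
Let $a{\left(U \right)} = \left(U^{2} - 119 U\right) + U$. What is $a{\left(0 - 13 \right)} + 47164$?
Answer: $48867$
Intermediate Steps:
$a{\left(U \right)} = U^{2} - 118 U$
$a{\left(0 - 13 \right)} + 47164 = \left(0 - 13\right) \left(-118 + \left(0 - 13\right)\right) + 47164 = - 13 \left(-118 - 13\right) + 47164 = \left(-13\right) \left(-131\right) + 47164 = 1703 + 47164 = 48867$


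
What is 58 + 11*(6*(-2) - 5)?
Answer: -129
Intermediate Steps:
58 + 11*(6*(-2) - 5) = 58 + 11*(-12 - 5) = 58 + 11*(-17) = 58 - 187 = -129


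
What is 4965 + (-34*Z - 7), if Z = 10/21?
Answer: 103778/21 ≈ 4941.8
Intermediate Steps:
Z = 10/21 (Z = 10*(1/21) = 10/21 ≈ 0.47619)
4965 + (-34*Z - 7) = 4965 + (-34*10/21 - 7) = 4965 + (-340/21 - 7) = 4965 - 487/21 = 103778/21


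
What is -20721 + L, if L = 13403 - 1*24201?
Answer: -31519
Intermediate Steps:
L = -10798 (L = 13403 - 24201 = -10798)
-20721 + L = -20721 - 10798 = -31519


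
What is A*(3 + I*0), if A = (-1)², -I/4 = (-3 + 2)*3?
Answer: 3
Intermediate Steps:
I = 12 (I = -4*(-3 + 2)*3 = -(-4)*3 = -4*(-3) = 12)
A = 1
A*(3 + I*0) = 1*(3 + 12*0) = 1*(3 + 0) = 1*3 = 3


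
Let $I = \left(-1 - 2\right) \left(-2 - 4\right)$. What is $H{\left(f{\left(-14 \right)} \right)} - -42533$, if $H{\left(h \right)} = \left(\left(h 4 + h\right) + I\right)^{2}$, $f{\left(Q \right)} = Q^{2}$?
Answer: $1038537$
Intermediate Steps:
$I = 18$ ($I = \left(-3\right) \left(-6\right) = 18$)
$H{\left(h \right)} = \left(18 + 5 h\right)^{2}$ ($H{\left(h \right)} = \left(\left(h 4 + h\right) + 18\right)^{2} = \left(\left(4 h + h\right) + 18\right)^{2} = \left(5 h + 18\right)^{2} = \left(18 + 5 h\right)^{2}$)
$H{\left(f{\left(-14 \right)} \right)} - -42533 = \left(18 + 5 \left(-14\right)^{2}\right)^{2} - -42533 = \left(18 + 5 \cdot 196\right)^{2} + 42533 = \left(18 + 980\right)^{2} + 42533 = 998^{2} + 42533 = 996004 + 42533 = 1038537$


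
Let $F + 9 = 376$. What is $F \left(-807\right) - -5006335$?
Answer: $4710166$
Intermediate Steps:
$F = 367$ ($F = -9 + 376 = 367$)
$F \left(-807\right) - -5006335 = 367 \left(-807\right) - -5006335 = -296169 + 5006335 = 4710166$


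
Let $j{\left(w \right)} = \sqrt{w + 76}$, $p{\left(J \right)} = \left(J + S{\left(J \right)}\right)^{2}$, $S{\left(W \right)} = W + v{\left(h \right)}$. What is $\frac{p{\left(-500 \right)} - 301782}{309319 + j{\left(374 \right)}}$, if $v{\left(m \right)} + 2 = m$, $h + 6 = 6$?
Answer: $\frac{217210606818}{95678243311} - \frac{10533330 \sqrt{2}}{95678243311} \approx 2.2701$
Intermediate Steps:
$h = 0$ ($h = -6 + 6 = 0$)
$v{\left(m \right)} = -2 + m$
$S{\left(W \right)} = -2 + W$ ($S{\left(W \right)} = W + \left(-2 + 0\right) = W - 2 = -2 + W$)
$p{\left(J \right)} = \left(-2 + 2 J\right)^{2}$ ($p{\left(J \right)} = \left(J + \left(-2 + J\right)\right)^{2} = \left(-2 + 2 J\right)^{2}$)
$j{\left(w \right)} = \sqrt{76 + w}$
$\frac{p{\left(-500 \right)} - 301782}{309319 + j{\left(374 \right)}} = \frac{4 \left(-1 - 500\right)^{2} - 301782}{309319 + \sqrt{76 + 374}} = \frac{4 \left(-501\right)^{2} - 301782}{309319 + \sqrt{450}} = \frac{4 \cdot 251001 - 301782}{309319 + 15 \sqrt{2}} = \frac{1004004 - 301782}{309319 + 15 \sqrt{2}} = \frac{702222}{309319 + 15 \sqrt{2}}$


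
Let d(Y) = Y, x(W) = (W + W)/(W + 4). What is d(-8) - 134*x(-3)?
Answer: 796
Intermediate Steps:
x(W) = 2*W/(4 + W) (x(W) = (2*W)/(4 + W) = 2*W/(4 + W))
d(-8) - 134*x(-3) = -8 - 268*(-3)/(4 - 3) = -8 - 268*(-3)/1 = -8 - 268*(-3) = -8 - 134*(-6) = -8 + 804 = 796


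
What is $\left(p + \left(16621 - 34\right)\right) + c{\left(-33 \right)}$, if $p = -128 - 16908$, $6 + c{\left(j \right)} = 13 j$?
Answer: $-884$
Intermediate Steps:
$c{\left(j \right)} = -6 + 13 j$
$p = -17036$
$\left(p + \left(16621 - 34\right)\right) + c{\left(-33 \right)} = \left(-17036 + \left(16621 - 34\right)\right) + \left(-6 + 13 \left(-33\right)\right) = \left(-17036 + 16587\right) - 435 = -449 - 435 = -884$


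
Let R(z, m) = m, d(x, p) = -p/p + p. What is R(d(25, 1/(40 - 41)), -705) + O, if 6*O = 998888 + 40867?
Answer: 345175/2 ≈ 1.7259e+5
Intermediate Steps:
d(x, p) = -1 + p (d(x, p) = -1*1 + p = -1 + p)
O = 346585/2 (O = (998888 + 40867)/6 = (1/6)*1039755 = 346585/2 ≈ 1.7329e+5)
R(d(25, 1/(40 - 41)), -705) + O = -705 + 346585/2 = 345175/2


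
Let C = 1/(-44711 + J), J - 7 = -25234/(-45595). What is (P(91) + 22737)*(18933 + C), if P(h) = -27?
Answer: 13278556349650505/30882631 ≈ 4.2997e+8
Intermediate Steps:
J = 31309/4145 (J = 7 - 25234/(-45595) = 7 - 25234*(-1/45595) = 7 + 2294/4145 = 31309/4145 ≈ 7.5534)
C = -4145/185295786 (C = 1/(-44711 + 31309/4145) = 1/(-185295786/4145) = -4145/185295786 ≈ -2.2370e-5)
(P(91) + 22737)*(18933 + C) = (-27 + 22737)*(18933 - 4145/185295786) = 22710*(3508205112193/185295786) = 13278556349650505/30882631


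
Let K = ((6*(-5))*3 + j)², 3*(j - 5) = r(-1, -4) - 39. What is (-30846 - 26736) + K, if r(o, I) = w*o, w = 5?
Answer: -428837/9 ≈ -47649.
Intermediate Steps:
r(o, I) = 5*o
j = -29/3 (j = 5 + (5*(-1) - 39)/3 = 5 + (-5 - 39)/3 = 5 + (⅓)*(-44) = 5 - 44/3 = -29/3 ≈ -9.6667)
K = 89401/9 (K = ((6*(-5))*3 - 29/3)² = (-30*3 - 29/3)² = (-90 - 29/3)² = (-299/3)² = 89401/9 ≈ 9933.4)
(-30846 - 26736) + K = (-30846 - 26736) + 89401/9 = -57582 + 89401/9 = -428837/9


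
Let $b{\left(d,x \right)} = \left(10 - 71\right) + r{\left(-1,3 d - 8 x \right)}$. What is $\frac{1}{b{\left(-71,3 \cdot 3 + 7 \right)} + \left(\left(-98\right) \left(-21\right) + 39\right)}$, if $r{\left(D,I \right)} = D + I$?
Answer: $\frac{1}{1694} \approx 0.00059032$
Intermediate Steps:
$b{\left(d,x \right)} = -62 - 8 x + 3 d$ ($b{\left(d,x \right)} = \left(10 - 71\right) - \left(1 - 3 d + 8 x\right) = -61 - \left(1 - 3 d + 8 x\right) = -62 - 8 x + 3 d$)
$\frac{1}{b{\left(-71,3 \cdot 3 + 7 \right)} + \left(\left(-98\right) \left(-21\right) + 39\right)} = \frac{1}{\left(-62 - 8 \left(3 \cdot 3 + 7\right) + 3 \left(-71\right)\right) + \left(\left(-98\right) \left(-21\right) + 39\right)} = \frac{1}{\left(-62 - 8 \left(9 + 7\right) - 213\right) + \left(2058 + 39\right)} = \frac{1}{\left(-62 - 128 - 213\right) + 2097} = \frac{1}{-403 + 2097} = \frac{1}{1694}$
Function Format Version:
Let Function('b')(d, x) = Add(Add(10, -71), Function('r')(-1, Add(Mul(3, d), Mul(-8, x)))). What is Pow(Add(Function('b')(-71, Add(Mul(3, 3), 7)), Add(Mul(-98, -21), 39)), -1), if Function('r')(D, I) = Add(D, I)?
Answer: Rational(1, 1694) ≈ 0.00059032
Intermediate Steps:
Function('b')(d, x) = Add(-62, Mul(-8, x), Mul(3, d)) (Function('b')(d, x) = Add(Add(10, -71), Add(-1, Add(Mul(3, d), Mul(-8, x)))) = Add(-61, Add(-1, Add(Mul(-8, x), Mul(3, d)))) = Add(-61, Add(-1, Mul(-8, x), Mul(3, d))) = Add(-62, Mul(-8, x), Mul(3, d)))
Pow(Add(Function('b')(-71, Add(Mul(3, 3), 7)), Add(Mul(-98, -21), 39)), -1) = Pow(Add(Add(-62, Mul(-8, Add(Mul(3, 3), 7)), Mul(3, -71)), Add(Mul(-98, -21), 39)), -1) = Pow(Add(Add(-62, Mul(-8, Add(9, 7)), -213), Add(2058, 39)), -1) = Pow(Add(Add(-62, Mul(-8, 16), -213), 2097), -1) = Pow(Add(Add(-62, -128, -213), 2097), -1) = Pow(Add(-403, 2097), -1) = Pow(1694, -1) = Rational(1, 1694)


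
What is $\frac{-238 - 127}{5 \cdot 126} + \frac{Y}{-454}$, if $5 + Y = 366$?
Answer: $- \frac{19657}{14301} \approx -1.3745$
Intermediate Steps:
$Y = 361$ ($Y = -5 + 366 = 361$)
$\frac{-238 - 127}{5 \cdot 126} + \frac{Y}{-454} = \frac{-238 - 127}{5 \cdot 126} + \frac{361}{-454} = \frac{-238 - 127}{630} + 361 \left(- \frac{1}{454}\right) = \left(-365\right) \frac{1}{630} - \frac{361}{454} = - \frac{73}{126} - \frac{361}{454} = - \frac{19657}{14301}$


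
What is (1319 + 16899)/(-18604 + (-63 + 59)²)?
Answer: -9109/9294 ≈ -0.98009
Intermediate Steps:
(1319 + 16899)/(-18604 + (-63 + 59)²) = 18218/(-18604 + (-4)²) = 18218/(-18604 + 16) = 18218/(-18588) = 18218*(-1/18588) = -9109/9294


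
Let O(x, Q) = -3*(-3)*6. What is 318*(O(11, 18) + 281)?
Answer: 106530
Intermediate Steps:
O(x, Q) = 54 (O(x, Q) = 9*6 = 54)
318*(O(11, 18) + 281) = 318*(54 + 281) = 318*335 = 106530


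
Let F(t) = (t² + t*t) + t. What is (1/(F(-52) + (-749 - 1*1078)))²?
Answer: 1/12453841 ≈ 8.0297e-8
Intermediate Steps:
F(t) = t + 2*t² (F(t) = (t² + t²) + t = 2*t² + t = t + 2*t²)
(1/(F(-52) + (-749 - 1*1078)))² = (1/(-52*(1 + 2*(-52)) + (-749 - 1*1078)))² = (1/(-52*(1 - 104) + (-749 - 1078)))² = (1/(-52*(-103) - 1827))² = (1/(5356 - 1827))² = (1/3529)² = 1/12453841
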